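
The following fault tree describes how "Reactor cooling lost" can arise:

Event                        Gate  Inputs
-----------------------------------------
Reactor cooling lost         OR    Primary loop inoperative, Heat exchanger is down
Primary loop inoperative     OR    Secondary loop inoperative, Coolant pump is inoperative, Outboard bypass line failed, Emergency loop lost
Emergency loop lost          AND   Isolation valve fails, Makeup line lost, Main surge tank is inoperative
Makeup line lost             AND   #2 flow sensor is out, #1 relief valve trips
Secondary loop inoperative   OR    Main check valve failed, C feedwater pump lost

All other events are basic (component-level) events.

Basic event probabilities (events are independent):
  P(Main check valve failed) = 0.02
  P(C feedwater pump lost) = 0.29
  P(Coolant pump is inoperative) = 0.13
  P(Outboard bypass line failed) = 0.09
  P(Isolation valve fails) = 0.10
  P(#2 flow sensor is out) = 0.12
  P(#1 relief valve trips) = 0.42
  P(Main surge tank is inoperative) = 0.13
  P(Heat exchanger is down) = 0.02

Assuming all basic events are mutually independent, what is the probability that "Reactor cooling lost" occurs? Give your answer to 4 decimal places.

P(Secondary loop inoperative) [OR] = 1 − (1−0.02) × (1−0.29) = 0.304200
P(Makeup line lost) [AND] = 0.12 × 0.42 = 0.050400
P(Emergency loop lost) [AND] = 0.10 × 0.050400 × 0.13 = 0.000655
P(Primary loop inoperative) [OR] = 1 − (1−0.304200) × (1−0.13) × (1−0.09) × (1−0.000655) = 0.449496
P(Reactor cooling lost) [OR] = 1 − (1−0.449496) × (1−0.02) = 0.460506
Rounded to 4 decimal places: P(Reactor cooling lost) ≈ 0.4605.

0.4605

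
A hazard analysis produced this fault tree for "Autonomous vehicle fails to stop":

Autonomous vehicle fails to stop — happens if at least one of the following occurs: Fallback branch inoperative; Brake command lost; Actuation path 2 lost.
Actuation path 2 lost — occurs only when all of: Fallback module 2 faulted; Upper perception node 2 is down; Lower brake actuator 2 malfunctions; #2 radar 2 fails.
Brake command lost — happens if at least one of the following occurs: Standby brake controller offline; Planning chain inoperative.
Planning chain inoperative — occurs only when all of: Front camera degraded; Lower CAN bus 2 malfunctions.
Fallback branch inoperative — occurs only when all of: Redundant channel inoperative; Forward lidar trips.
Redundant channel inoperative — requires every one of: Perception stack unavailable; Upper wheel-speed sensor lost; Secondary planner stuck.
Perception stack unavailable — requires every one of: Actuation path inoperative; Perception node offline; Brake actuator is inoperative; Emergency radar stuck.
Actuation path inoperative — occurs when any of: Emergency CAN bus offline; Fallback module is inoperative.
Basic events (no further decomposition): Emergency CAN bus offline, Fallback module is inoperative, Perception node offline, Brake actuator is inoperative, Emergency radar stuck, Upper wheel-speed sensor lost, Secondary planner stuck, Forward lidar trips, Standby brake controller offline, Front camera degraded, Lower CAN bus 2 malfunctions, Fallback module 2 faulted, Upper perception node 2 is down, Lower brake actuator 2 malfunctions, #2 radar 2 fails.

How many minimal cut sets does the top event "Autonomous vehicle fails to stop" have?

Actuation path inoperative [OR]: union of children's cut sets → 2 cut set(s).
Perception stack unavailable [AND]: one cut set from each child combined → 2 × 1 × 1 × 1 = 2 cut set(s).
Redundant channel inoperative [AND]: one cut set from each child combined → 2 × 1 × 1 = 2 cut set(s).
Fallback branch inoperative [AND]: one cut set from each child combined → 2 × 1 = 2 cut set(s).
Planning chain inoperative [AND]: one cut set from each child combined → 1 × 1 = 1 cut set(s).
Brake command lost [OR]: union of children's cut sets → 2 cut set(s).
Actuation path 2 lost [AND]: one cut set from each child combined → 1 × 1 × 1 × 1 = 1 cut set(s).
Autonomous vehicle fails to stop [OR]: union of children's cut sets → 5 cut set(s).
Minimal cut sets: {Brake actuator is inoperative, Emergency CAN bus offline, Emergency radar stuck, Forward lidar trips, Perception node offline, Secondary planner stuck, Upper wheel-speed sensor lost}; {Brake actuator is inoperative, Emergency radar stuck, Fallback module is inoperative, Forward lidar trips, Perception node offline, Secondary planner stuck, Upper wheel-speed sensor lost}; {Standby brake controller offline}; {Front camera degraded, Lower CAN bus 2 malfunctions}; {#2 radar 2 fails, Fallback module 2 faulted, Lower brake actuator 2 malfunctions, Upper perception node 2 is down}.

5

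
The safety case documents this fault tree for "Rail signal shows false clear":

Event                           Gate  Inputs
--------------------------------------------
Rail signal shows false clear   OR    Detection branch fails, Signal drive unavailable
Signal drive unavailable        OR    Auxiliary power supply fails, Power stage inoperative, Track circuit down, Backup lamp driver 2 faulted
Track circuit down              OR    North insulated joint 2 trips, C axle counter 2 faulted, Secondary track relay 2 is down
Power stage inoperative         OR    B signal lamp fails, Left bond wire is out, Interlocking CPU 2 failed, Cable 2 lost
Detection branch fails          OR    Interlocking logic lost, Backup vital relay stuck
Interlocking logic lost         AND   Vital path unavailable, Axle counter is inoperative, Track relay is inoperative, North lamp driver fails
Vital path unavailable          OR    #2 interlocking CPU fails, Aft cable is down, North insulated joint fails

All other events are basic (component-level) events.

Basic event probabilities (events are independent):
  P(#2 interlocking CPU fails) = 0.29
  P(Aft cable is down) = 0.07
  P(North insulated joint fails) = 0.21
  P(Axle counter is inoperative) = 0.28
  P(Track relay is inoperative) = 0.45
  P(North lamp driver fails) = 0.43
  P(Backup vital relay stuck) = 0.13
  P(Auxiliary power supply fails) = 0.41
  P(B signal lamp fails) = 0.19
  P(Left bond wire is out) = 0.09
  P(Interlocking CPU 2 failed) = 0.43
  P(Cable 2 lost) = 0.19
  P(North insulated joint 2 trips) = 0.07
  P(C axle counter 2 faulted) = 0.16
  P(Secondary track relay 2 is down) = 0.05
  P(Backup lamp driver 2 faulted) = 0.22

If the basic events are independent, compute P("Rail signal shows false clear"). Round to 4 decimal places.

P(Vital path unavailable) [OR] = 1 − (1−0.29) × (1−0.07) × (1−0.21) = 0.478363
P(Interlocking logic lost) [AND] = 0.478363 × 0.28 × 0.45 × 0.43 = 0.025918
P(Detection branch fails) [OR] = 1 − (1−0.025918) × (1−0.13) = 0.152549
P(Power stage inoperative) [OR] = 1 − (1−0.19) × (1−0.09) × (1−0.43) × (1−0.19) = 0.659681
P(Track circuit down) [OR] = 1 − (1−0.07) × (1−0.16) × (1−0.05) = 0.257860
P(Signal drive unavailable) [OR] = 1 − (1−0.41) × (1−0.659681) × (1−0.257860) × (1−0.22) = 0.883770
P(Rail signal shows false clear) [OR] = 1 − (1−0.152549) × (1−0.883770) = 0.901501
Rounded to 4 decimal places: P(Rail signal shows false clear) ≈ 0.9015.

0.9015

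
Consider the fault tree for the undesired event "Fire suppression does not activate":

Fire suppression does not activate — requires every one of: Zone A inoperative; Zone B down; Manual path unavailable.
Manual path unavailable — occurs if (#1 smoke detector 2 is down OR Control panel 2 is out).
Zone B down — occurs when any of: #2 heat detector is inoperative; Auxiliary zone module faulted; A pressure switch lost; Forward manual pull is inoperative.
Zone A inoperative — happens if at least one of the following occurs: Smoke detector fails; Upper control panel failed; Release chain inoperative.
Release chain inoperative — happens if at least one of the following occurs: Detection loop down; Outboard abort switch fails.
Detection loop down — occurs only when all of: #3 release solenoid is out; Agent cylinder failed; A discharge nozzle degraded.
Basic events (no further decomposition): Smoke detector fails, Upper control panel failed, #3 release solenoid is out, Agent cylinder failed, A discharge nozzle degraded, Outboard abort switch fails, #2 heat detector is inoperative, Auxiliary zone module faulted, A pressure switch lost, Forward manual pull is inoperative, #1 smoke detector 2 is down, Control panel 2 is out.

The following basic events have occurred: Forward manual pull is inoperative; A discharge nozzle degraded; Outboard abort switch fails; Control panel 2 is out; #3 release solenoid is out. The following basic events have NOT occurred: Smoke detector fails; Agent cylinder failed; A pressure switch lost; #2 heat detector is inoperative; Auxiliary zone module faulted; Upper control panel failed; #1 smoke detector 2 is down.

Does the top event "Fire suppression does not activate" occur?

Detection loop down [AND]: #3 release solenoid is out=occurs, Agent cylinder failed=not, A discharge nozzle degraded=occurs → not all inputs occur → does not occur.
Release chain inoperative [OR]: Detection loop down=not, Outboard abort switch fails=occurs → at least one input occurs → occurs.
Zone A inoperative [OR]: Smoke detector fails=not, Upper control panel failed=not, Release chain inoperative=occurs → at least one input occurs → occurs.
Zone B down [OR]: #2 heat detector is inoperative=not, Auxiliary zone module faulted=not, A pressure switch lost=not, Forward manual pull is inoperative=occurs → at least one input occurs → occurs.
Manual path unavailable [OR]: #1 smoke detector 2 is down=not, Control panel 2 is out=occurs → at least one input occurs → occurs.
Fire suppression does not activate [AND]: Zone A inoperative=occurs, Zone B down=occurs, Manual path unavailable=occurs → all inputs occur → occurs.

Yes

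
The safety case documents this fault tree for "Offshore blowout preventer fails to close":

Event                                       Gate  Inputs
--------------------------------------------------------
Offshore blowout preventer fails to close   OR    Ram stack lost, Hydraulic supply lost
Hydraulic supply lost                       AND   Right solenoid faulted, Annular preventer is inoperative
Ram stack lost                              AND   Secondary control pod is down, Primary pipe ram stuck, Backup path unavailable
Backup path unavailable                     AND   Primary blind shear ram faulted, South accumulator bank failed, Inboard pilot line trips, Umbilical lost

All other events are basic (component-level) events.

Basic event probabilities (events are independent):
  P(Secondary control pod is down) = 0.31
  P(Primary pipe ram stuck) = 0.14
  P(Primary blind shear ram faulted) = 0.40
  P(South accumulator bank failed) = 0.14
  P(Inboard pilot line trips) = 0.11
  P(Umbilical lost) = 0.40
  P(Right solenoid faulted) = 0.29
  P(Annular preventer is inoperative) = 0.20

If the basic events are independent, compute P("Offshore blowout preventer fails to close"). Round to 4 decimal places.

0.0581

P(Backup path unavailable) [AND] = 0.40 × 0.14 × 0.11 × 0.40 = 0.002464
P(Ram stack lost) [AND] = 0.31 × 0.14 × 0.002464 = 0.000107
P(Hydraulic supply lost) [AND] = 0.29 × 0.20 = 0.058000
P(Offshore blowout preventer fails to close) [OR] = 1 − (1−0.000107) × (1−0.058000) = 0.058101
Rounded to 4 decimal places: P(Offshore blowout preventer fails to close) ≈ 0.0581.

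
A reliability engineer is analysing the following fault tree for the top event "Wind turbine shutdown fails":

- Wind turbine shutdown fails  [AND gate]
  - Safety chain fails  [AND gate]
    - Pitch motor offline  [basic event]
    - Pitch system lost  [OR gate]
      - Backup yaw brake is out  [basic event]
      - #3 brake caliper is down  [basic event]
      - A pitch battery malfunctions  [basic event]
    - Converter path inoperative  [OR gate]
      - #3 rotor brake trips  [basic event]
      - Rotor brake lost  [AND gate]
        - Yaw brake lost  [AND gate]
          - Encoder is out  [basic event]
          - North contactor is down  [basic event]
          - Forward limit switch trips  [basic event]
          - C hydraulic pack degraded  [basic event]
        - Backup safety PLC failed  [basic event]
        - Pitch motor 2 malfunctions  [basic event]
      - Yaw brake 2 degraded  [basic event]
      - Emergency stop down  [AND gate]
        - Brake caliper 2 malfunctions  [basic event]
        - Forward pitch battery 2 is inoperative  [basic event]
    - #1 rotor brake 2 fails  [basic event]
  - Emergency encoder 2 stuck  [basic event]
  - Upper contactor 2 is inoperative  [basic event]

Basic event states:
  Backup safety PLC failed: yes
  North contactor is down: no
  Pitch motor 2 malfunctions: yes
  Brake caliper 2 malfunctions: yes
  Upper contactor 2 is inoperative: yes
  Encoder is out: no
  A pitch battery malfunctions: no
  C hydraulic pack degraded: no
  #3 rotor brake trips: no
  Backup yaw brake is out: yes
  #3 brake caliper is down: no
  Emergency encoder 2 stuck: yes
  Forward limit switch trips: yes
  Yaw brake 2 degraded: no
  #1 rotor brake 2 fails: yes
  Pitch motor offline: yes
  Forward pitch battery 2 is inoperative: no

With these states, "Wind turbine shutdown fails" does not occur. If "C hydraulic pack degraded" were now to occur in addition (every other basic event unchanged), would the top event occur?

Counterfactual: set "C hydraulic pack degraded" to occurred.
Pitch system lost [OR]: Backup yaw brake is out=occurs, #3 brake caliper is down=not, A pitch battery malfunctions=not → at least one input occurs → occurs.
Yaw brake lost [AND]: Encoder is out=not, North contactor is down=not, Forward limit switch trips=occurs, C hydraulic pack degraded=occurs → not all inputs occur → does not occur.
Rotor brake lost [AND]: Yaw brake lost=not, Backup safety PLC failed=occurs, Pitch motor 2 malfunctions=occurs → not all inputs occur → does not occur.
Emergency stop down [AND]: Brake caliper 2 malfunctions=occurs, Forward pitch battery 2 is inoperative=not → not all inputs occur → does not occur.
Converter path inoperative [OR]: #3 rotor brake trips=not, Rotor brake lost=not, Yaw brake 2 degraded=not, Emergency stop down=not → no input occurs → does not occur.
Safety chain fails [AND]: Pitch motor offline=occurs, Pitch system lost=occurs, Converter path inoperative=not, #1 rotor brake 2 fails=occurs → not all inputs occur → does not occur.
Wind turbine shutdown fails [AND]: Safety chain fails=not, Emergency encoder 2 stuck=occurs, Upper contactor 2 is inoperative=occurs → not all inputs occur → does not occur.

No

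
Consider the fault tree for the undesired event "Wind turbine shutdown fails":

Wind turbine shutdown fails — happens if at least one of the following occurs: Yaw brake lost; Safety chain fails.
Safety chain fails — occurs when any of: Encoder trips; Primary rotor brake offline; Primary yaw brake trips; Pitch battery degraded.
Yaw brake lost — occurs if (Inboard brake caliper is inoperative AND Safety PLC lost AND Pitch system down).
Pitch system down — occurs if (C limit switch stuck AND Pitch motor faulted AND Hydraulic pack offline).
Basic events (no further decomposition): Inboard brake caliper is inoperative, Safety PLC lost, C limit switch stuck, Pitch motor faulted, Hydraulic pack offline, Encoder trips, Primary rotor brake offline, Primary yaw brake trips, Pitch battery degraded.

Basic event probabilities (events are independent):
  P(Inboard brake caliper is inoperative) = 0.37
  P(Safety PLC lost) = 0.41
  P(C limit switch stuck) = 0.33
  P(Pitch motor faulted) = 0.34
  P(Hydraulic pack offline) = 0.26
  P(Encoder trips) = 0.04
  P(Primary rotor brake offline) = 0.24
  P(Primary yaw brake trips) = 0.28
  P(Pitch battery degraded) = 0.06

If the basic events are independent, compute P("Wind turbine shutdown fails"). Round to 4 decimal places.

0.5084

P(Pitch system down) [AND] = 0.33 × 0.34 × 0.26 = 0.029172
P(Yaw brake lost) [AND] = 0.37 × 0.41 × 0.029172 = 0.004425
P(Safety chain fails) [OR] = 1 − (1−0.04) × (1−0.24) × (1−0.28) × (1−0.06) = 0.506207
P(Wind turbine shutdown fails) [OR] = 1 − (1−0.004425) × (1−0.506207) = 0.508392
Rounded to 4 decimal places: P(Wind turbine shutdown fails) ≈ 0.5084.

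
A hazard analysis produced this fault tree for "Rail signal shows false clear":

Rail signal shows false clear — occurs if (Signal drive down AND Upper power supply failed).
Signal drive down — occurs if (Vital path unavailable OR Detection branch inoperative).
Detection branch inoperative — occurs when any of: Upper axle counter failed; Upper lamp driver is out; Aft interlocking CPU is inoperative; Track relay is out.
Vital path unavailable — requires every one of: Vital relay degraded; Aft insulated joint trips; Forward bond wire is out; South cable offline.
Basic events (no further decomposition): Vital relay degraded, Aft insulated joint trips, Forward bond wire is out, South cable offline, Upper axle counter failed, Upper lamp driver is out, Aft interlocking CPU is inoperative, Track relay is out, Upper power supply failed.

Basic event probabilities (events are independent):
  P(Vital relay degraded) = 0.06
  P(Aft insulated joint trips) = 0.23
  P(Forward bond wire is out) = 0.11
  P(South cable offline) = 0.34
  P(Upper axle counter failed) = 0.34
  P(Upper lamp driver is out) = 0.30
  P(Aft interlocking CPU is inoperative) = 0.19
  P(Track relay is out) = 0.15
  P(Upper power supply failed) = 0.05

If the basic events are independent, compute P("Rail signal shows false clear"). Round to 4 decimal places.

0.0341

P(Vital path unavailable) [AND] = 0.06 × 0.23 × 0.11 × 0.34 = 0.000516
P(Detection branch inoperative) [OR] = 1 − (1−0.34) × (1−0.30) × (1−0.19) × (1−0.15) = 0.681913
P(Signal drive down) [OR] = 1 − (1−0.000516) × (1−0.681913) = 0.682077
P(Rail signal shows false clear) [AND] = 0.682077 × 0.05 = 0.034104
Rounded to 4 decimal places: P(Rail signal shows false clear) ≈ 0.0341.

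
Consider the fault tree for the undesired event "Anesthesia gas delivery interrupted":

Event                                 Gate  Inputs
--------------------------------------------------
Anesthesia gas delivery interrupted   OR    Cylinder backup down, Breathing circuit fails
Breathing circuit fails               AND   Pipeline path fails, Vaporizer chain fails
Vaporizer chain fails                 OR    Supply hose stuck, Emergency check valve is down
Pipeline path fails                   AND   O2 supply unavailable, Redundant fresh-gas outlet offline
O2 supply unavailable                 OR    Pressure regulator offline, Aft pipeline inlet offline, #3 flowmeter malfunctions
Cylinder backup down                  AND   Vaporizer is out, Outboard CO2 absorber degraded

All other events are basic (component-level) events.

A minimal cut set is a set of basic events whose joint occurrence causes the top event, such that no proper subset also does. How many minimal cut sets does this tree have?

Cylinder backup down [AND]: one cut set from each child combined → 1 × 1 = 1 cut set(s).
O2 supply unavailable [OR]: union of children's cut sets → 3 cut set(s).
Pipeline path fails [AND]: one cut set from each child combined → 3 × 1 = 3 cut set(s).
Vaporizer chain fails [OR]: union of children's cut sets → 2 cut set(s).
Breathing circuit fails [AND]: one cut set from each child combined → 3 × 2 = 6 cut set(s).
Anesthesia gas delivery interrupted [OR]: union of children's cut sets → 7 cut set(s).
Minimal cut sets: {Outboard CO2 absorber degraded, Vaporizer is out}; {Pressure regulator offline, Redundant fresh-gas outlet offline, Supply hose stuck}; {Emergency check valve is down, Pressure regulator offline, Redundant fresh-gas outlet offline}; {Aft pipeline inlet offline, Redundant fresh-gas outlet offline, Supply hose stuck}; {Aft pipeline inlet offline, Emergency check valve is down, Redundant fresh-gas outlet offline}; {#3 flowmeter malfunctions, Redundant fresh-gas outlet offline, Supply hose stuck}; {#3 flowmeter malfunctions, Emergency check valve is down, Redundant fresh-gas outlet offline}.

7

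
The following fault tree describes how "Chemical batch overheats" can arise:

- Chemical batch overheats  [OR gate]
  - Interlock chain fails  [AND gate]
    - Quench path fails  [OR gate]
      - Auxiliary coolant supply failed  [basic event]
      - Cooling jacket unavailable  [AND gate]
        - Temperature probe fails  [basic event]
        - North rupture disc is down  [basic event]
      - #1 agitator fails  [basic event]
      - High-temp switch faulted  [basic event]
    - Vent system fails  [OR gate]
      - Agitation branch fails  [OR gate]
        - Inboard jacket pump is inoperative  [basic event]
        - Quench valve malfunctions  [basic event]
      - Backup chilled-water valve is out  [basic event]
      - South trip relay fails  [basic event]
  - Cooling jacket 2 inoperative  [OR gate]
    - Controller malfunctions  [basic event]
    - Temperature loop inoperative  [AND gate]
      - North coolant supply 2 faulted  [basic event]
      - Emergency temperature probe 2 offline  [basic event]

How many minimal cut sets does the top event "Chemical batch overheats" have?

Cooling jacket unavailable [AND]: one cut set from each child combined → 1 × 1 = 1 cut set(s).
Quench path fails [OR]: union of children's cut sets → 4 cut set(s).
Agitation branch fails [OR]: union of children's cut sets → 2 cut set(s).
Vent system fails [OR]: union of children's cut sets → 4 cut set(s).
Interlock chain fails [AND]: one cut set from each child combined → 4 × 4 = 16 cut set(s).
Temperature loop inoperative [AND]: one cut set from each child combined → 1 × 1 = 1 cut set(s).
Cooling jacket 2 inoperative [OR]: union of children's cut sets → 2 cut set(s).
Chemical batch overheats [OR]: union of children's cut sets → 18 cut set(s).

18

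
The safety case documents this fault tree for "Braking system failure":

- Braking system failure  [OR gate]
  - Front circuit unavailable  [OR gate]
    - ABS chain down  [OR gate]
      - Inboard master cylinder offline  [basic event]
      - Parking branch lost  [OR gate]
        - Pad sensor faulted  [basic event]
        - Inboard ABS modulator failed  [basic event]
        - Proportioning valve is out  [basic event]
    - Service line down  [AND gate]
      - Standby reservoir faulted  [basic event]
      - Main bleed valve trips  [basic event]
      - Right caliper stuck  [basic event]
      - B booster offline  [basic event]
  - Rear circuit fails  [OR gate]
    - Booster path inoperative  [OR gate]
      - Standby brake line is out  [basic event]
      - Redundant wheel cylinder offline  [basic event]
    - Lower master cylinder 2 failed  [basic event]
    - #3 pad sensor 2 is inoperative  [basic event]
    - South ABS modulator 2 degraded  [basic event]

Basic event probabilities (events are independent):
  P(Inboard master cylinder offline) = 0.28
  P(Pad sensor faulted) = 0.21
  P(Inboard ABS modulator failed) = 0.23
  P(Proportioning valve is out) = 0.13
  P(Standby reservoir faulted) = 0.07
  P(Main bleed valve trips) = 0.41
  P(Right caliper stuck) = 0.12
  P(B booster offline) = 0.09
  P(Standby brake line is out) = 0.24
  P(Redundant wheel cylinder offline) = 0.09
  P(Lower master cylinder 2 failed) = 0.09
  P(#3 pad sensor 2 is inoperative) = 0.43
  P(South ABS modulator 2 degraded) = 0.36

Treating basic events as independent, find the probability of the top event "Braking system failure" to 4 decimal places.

P(Parking branch lost) [OR] = 1 − (1−0.21) × (1−0.23) × (1−0.13) = 0.470779
P(ABS chain down) [OR] = 1 − (1−0.28) × (1−0.470779) = 0.618961
P(Service line down) [AND] = 0.07 × 0.41 × 0.12 × 0.09 = 0.000310
P(Front circuit unavailable) [OR] = 1 − (1−0.618961) × (1−0.000310) = 0.619079
P(Booster path inoperative) [OR] = 1 − (1−0.24) × (1−0.09) = 0.308400
P(Rear circuit fails) [OR] = 1 − (1−0.308400) × (1−0.09) × (1−0.43) × (1−0.36) = 0.770411
P(Braking system failure) [OR] = 1 − (1−0.619079) × (1−0.770411) = 0.912545
Rounded to 4 decimal places: P(Braking system failure) ≈ 0.9125.

0.9125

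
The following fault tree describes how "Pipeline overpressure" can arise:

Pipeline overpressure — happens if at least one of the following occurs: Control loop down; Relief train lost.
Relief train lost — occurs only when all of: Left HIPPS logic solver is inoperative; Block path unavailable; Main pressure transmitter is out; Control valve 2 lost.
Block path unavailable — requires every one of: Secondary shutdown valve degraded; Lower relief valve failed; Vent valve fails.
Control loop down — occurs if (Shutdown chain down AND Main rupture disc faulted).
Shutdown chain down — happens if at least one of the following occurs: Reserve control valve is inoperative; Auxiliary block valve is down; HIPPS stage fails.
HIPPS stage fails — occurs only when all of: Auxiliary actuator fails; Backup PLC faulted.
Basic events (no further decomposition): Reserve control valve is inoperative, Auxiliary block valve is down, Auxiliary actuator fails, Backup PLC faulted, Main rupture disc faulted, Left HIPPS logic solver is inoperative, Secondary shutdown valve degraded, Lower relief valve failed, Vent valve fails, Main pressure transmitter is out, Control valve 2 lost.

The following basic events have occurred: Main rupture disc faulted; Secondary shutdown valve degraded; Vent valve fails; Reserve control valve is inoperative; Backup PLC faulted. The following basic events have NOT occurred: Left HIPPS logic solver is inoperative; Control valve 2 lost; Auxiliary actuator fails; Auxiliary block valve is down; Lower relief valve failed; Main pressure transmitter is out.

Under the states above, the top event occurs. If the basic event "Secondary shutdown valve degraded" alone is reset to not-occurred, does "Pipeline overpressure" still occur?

Counterfactual: set "Secondary shutdown valve degraded" to not occurred.
HIPPS stage fails [AND]: Auxiliary actuator fails=not, Backup PLC faulted=occurs → not all inputs occur → does not occur.
Shutdown chain down [OR]: Reserve control valve is inoperative=occurs, Auxiliary block valve is down=not, HIPPS stage fails=not → at least one input occurs → occurs.
Control loop down [AND]: Shutdown chain down=occurs, Main rupture disc faulted=occurs → all inputs occur → occurs.
Block path unavailable [AND]: Secondary shutdown valve degraded=not, Lower relief valve failed=not, Vent valve fails=occurs → not all inputs occur → does not occur.
Relief train lost [AND]: Left HIPPS logic solver is inoperative=not, Block path unavailable=not, Main pressure transmitter is out=not, Control valve 2 lost=not → not all inputs occur → does not occur.
Pipeline overpressure [OR]: Control loop down=occurs, Relief train lost=not → at least one input occurs → occurs.

Yes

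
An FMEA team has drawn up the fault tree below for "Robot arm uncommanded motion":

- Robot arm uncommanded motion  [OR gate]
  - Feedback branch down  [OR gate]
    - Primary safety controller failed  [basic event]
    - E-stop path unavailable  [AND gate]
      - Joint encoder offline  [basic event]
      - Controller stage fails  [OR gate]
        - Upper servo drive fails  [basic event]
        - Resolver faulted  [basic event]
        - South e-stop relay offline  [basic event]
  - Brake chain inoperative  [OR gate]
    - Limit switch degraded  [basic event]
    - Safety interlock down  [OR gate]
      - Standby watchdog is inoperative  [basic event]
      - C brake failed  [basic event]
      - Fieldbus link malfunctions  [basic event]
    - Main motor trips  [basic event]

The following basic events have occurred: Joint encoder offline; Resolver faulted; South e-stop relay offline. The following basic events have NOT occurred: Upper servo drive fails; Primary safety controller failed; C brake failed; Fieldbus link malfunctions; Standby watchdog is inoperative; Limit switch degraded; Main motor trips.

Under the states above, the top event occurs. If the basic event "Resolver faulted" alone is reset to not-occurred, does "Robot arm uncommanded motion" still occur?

Counterfactual: set "Resolver faulted" to not occurred.
Controller stage fails [OR]: Upper servo drive fails=not, Resolver faulted=not, South e-stop relay offline=occurs → at least one input occurs → occurs.
E-stop path unavailable [AND]: Joint encoder offline=occurs, Controller stage fails=occurs → all inputs occur → occurs.
Feedback branch down [OR]: Primary safety controller failed=not, E-stop path unavailable=occurs → at least one input occurs → occurs.
Safety interlock down [OR]: Standby watchdog is inoperative=not, C brake failed=not, Fieldbus link malfunctions=not → no input occurs → does not occur.
Brake chain inoperative [OR]: Limit switch degraded=not, Safety interlock down=not, Main motor trips=not → no input occurs → does not occur.
Robot arm uncommanded motion [OR]: Feedback branch down=occurs, Brake chain inoperative=not → at least one input occurs → occurs.

Yes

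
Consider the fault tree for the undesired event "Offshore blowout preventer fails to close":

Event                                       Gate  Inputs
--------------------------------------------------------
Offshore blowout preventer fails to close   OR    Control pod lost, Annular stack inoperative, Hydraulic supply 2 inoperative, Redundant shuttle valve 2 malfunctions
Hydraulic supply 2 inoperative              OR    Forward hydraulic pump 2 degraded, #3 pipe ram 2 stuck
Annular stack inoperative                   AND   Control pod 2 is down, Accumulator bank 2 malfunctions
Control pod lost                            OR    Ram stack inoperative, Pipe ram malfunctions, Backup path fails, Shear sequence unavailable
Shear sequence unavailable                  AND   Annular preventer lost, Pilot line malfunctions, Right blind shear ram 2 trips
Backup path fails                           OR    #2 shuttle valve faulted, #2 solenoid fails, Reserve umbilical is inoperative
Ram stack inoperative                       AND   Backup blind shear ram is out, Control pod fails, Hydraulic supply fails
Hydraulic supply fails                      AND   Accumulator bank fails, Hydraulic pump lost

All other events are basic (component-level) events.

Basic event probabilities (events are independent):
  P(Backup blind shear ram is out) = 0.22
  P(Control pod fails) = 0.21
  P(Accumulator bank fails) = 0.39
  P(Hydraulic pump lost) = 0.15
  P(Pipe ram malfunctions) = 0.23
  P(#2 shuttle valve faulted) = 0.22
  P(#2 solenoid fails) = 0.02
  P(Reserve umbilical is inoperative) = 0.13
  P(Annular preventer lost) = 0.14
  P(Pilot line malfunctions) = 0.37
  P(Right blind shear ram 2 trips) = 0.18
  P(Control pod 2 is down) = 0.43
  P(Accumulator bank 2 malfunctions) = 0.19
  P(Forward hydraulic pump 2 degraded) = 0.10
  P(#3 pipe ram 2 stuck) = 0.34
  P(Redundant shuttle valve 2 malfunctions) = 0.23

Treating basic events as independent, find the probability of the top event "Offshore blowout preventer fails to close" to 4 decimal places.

P(Hydraulic supply fails) [AND] = 0.39 × 0.15 = 0.058500
P(Ram stack inoperative) [AND] = 0.22 × 0.21 × 0.058500 = 0.002703
P(Backup path fails) [OR] = 1 − (1−0.22) × (1−0.02) × (1−0.13) = 0.334972
P(Shear sequence unavailable) [AND] = 0.14 × 0.37 × 0.18 = 0.009324
P(Control pod lost) [OR] = 1 − (1−0.002703) × (1−0.23) × (1−0.334972) × (1−0.009324) = 0.494074
P(Annular stack inoperative) [AND] = 0.43 × 0.19 = 0.081700
P(Hydraulic supply 2 inoperative) [OR] = 1 − (1−0.10) × (1−0.34) = 0.406000
P(Offshore blowout preventer fails to close) [OR] = 1 − (1−0.494074) × (1−0.081700) × (1−0.406000) × (1−0.23) = 0.787505
Rounded to 4 decimal places: P(Offshore blowout preventer fails to close) ≈ 0.7875.

0.7875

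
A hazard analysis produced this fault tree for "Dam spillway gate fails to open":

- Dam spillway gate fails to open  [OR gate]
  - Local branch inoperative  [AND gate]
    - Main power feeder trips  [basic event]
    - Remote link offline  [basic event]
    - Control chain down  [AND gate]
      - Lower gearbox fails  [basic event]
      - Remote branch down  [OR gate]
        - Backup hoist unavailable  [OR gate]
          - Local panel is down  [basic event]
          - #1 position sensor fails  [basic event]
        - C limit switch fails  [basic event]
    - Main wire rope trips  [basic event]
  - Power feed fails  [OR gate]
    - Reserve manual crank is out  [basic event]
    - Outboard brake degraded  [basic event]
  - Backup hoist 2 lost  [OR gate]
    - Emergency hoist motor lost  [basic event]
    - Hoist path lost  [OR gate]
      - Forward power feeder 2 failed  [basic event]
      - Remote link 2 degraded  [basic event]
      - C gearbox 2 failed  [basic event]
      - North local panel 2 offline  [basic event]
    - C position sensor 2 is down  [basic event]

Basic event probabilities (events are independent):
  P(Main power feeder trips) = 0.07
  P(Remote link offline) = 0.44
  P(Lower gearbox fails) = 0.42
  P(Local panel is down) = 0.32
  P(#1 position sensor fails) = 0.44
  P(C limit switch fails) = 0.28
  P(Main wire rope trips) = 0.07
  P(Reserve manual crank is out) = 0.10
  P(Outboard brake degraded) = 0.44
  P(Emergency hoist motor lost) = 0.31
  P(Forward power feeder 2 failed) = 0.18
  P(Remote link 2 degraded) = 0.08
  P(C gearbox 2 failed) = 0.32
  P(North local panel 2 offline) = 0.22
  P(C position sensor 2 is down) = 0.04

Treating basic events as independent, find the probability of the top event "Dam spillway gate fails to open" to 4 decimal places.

P(Backup hoist unavailable) [OR] = 1 − (1−0.32) × (1−0.44) = 0.619200
P(Remote branch down) [OR] = 1 − (1−0.619200) × (1−0.28) = 0.725824
P(Control chain down) [AND] = 0.42 × 0.725824 = 0.304846
P(Local branch inoperative) [AND] = 0.07 × 0.44 × 0.304846 × 0.07 = 0.000657
P(Power feed fails) [OR] = 1 − (1−0.10) × (1−0.44) = 0.496000
P(Hoist path lost) [OR] = 1 − (1−0.18) × (1−0.08) × (1−0.32) × (1−0.22) = 0.599866
P(Backup hoist 2 lost) [OR] = 1 − (1−0.31) × (1−0.599866) × (1−0.04) = 0.734951
P(Dam spillway gate fails to open) [OR] = 1 − (1−0.000657) × (1−0.496000) × (1−0.734951) = 0.866503
Rounded to 4 decimal places: P(Dam spillway gate fails to open) ≈ 0.8665.

0.8665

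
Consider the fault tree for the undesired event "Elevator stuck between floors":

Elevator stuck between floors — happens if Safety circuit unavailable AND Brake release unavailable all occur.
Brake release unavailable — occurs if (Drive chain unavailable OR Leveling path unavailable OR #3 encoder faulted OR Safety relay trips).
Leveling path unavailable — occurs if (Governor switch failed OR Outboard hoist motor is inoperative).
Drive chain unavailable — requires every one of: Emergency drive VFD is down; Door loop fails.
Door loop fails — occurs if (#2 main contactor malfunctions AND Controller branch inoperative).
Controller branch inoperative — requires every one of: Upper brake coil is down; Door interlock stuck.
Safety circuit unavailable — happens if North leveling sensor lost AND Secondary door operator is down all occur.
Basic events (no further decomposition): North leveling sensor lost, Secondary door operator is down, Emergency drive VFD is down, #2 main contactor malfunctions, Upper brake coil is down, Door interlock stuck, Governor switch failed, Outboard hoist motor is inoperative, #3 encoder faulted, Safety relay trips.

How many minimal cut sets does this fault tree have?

Safety circuit unavailable [AND]: one cut set from each child combined → 1 × 1 = 1 cut set(s).
Controller branch inoperative [AND]: one cut set from each child combined → 1 × 1 = 1 cut set(s).
Door loop fails [AND]: one cut set from each child combined → 1 × 1 = 1 cut set(s).
Drive chain unavailable [AND]: one cut set from each child combined → 1 × 1 = 1 cut set(s).
Leveling path unavailable [OR]: union of children's cut sets → 2 cut set(s).
Brake release unavailable [OR]: union of children's cut sets → 5 cut set(s).
Elevator stuck between floors [AND]: one cut set from each child combined → 1 × 5 = 5 cut set(s).
Minimal cut sets: {#2 main contactor malfunctions, Door interlock stuck, Emergency drive VFD is down, North leveling sensor lost, Secondary door operator is down, Upper brake coil is down}; {Governor switch failed, North leveling sensor lost, Secondary door operator is down}; {North leveling sensor lost, Outboard hoist motor is inoperative, Secondary door operator is down}; {#3 encoder faulted, North leveling sensor lost, Secondary door operator is down}; {North leveling sensor lost, Safety relay trips, Secondary door operator is down}.

5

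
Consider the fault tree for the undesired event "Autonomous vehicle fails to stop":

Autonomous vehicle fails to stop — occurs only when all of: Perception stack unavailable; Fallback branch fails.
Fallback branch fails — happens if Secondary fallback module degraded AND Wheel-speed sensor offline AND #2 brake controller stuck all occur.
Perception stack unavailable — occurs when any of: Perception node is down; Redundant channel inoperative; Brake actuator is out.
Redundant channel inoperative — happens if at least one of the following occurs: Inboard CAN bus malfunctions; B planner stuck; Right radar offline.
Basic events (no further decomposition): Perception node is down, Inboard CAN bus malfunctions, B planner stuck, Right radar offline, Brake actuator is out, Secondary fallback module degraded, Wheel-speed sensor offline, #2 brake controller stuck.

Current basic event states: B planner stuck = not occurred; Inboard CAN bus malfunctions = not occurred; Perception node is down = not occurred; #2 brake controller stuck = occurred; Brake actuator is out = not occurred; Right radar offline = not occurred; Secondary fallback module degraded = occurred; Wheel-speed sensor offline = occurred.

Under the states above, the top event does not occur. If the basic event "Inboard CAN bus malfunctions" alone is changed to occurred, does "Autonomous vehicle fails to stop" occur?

Yes

Counterfactual: set "Inboard CAN bus malfunctions" to occurred.
Redundant channel inoperative [OR]: Inboard CAN bus malfunctions=occurs, B planner stuck=not, Right radar offline=not → at least one input occurs → occurs.
Perception stack unavailable [OR]: Perception node is down=not, Redundant channel inoperative=occurs, Brake actuator is out=not → at least one input occurs → occurs.
Fallback branch fails [AND]: Secondary fallback module degraded=occurs, Wheel-speed sensor offline=occurs, #2 brake controller stuck=occurs → all inputs occur → occurs.
Autonomous vehicle fails to stop [AND]: Perception stack unavailable=occurs, Fallback branch fails=occurs → all inputs occur → occurs.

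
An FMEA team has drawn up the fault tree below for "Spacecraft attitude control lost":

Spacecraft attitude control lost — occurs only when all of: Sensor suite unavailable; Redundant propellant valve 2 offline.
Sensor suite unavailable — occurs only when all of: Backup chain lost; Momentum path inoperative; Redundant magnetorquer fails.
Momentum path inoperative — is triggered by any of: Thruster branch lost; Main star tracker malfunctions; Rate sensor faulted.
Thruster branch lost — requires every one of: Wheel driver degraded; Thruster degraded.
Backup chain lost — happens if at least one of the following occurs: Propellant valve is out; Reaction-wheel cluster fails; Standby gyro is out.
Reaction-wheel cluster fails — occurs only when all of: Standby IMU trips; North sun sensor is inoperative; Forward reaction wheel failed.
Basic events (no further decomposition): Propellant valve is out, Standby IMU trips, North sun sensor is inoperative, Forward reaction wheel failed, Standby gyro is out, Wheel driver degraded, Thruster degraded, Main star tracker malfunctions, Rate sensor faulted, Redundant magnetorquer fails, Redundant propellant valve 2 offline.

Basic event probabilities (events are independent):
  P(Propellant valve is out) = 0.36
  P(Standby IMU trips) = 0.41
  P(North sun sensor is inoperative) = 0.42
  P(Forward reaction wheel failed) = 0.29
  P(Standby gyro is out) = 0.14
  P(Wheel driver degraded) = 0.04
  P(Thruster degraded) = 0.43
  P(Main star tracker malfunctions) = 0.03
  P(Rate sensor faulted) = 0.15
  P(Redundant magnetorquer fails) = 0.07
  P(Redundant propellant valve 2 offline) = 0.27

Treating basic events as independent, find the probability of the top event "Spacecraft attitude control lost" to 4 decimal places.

0.0017

P(Reaction-wheel cluster fails) [AND] = 0.41 × 0.42 × 0.29 = 0.049938
P(Backup chain lost) [OR] = 1 − (1−0.36) × (1−0.049938) × (1−0.14) = 0.477086
P(Thruster branch lost) [AND] = 0.04 × 0.43 = 0.017200
P(Momentum path inoperative) [OR] = 1 − (1−0.017200) × (1−0.03) × (1−0.15) = 0.189681
P(Sensor suite unavailable) [AND] = 0.477086 × 0.189681 × 0.07 = 0.006335
P(Spacecraft attitude control lost) [AND] = 0.006335 × 0.27 = 0.001710
Rounded to 4 decimal places: P(Spacecraft attitude control lost) ≈ 0.0017.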